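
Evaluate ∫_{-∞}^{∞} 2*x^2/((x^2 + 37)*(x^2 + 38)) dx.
2*pi*(-sqrt(37) + sqrt(38))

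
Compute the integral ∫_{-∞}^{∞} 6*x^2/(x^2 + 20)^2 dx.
Let f(z) = 6*z^2/(z^2 + 20)^2. The denominator has no real zeros and deg Q - deg P = 2 ≥ 2, so the integral of f over the upper semicircle |z| = R tends to 0 as R → ∞. Closing the contour in the upper half-plane,
  ∫_{-∞}^{∞} f(x) dx = 2πi · Σ Res(f, z_k)  over the poles with Im z_k > 0.

Zeros of the denominator: z^2 + 20 = 0 gives z = ±2*sqrt(5)*I.
Upper half-plane: z = 2*sqrt(5)*I (a pole of order 2).

Write f(z) = g(z)/(z - 2*sqrt(5)*I)^2 with g(z) = 6*z^2/(z + 2*sqrt(5)*I)^2. For a double pole, Res(f, z₀) = g'(z₀):
  g'(z) = 24*sqrt(5)*I*z/(z + 2*sqrt(5)*I)^3
  Res(f, 2*sqrt(5)*I) = g'(2*sqrt(5)*I) = -3*sqrt(5)*I/20

∫_{-∞}^{∞} f(x) dx = 2πi · (-3*sqrt(5)*I/20) = 3*sqrt(5)*pi/10

Final answer: 3*sqrt(5)*pi/10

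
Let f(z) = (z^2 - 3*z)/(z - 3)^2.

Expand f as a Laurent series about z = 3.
Put w = z - (3), i.e. z = w + 3. The denominator is w^2, so it suffices to rewrite the numerator in powers of w.

P(z) = z^2 - 3*z
P(w + 3) = 3*w + w^2

Dividing each term by w^2:
  f = 3/w + 1

Substituting back w = z - 3:
  f(z) = 3/(z - 3) + 1

The series is finite because the numerator is a polynomial; the negative powers form the principal part, and the coefficient of 1/(z - 3) gives Res(f, 3) = 3.

Final answer: 3/(z - 3) + 1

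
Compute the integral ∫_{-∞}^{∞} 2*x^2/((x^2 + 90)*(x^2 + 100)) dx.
pi*(10 - 3*sqrt(10))/5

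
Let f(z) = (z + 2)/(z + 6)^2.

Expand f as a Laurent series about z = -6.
Put w = z - (-6), i.e. z = w - 6. The denominator is w^2, so it suffices to rewrite the numerator in powers of w.

P(z) = z + 2
P(w - 6) = -4 + w

Dividing each term by w^2:
  f = -4/w^2 + 1/w

Substituting back w = z + 6:
  f(z) = -4/(z + 6)^2 + 1/(z + 6)

The series is finite because the numerator is a polynomial; the negative powers form the principal part, and the coefficient of 1/(z + 6) gives Res(f, -6) = 1.

Final answer: -4/(z + 6)^2 + 1/(z + 6)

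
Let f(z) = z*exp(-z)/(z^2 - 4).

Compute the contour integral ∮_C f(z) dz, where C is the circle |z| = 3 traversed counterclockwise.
By the residue theorem, ∮_C f(z) dz = 2πi · (sum of the residues of f at the poles inside |z| = 3).

The denominator factors as (z - 2)*(z + 2), so the singularities of f are simple poles at z = 2, z = -2.
  |2|² = 4 < 9 = 3², so this pole is inside the contour.
  |-2|² = 4 < 9 = 3², so this pole is inside the contour.

With P(z) = z*exp(-z) and Q(z) = z^2 - 4, each pole is simple, so Res(f, z₀) = P(z₀)/Q'(z₀) with Q'(z) = 2*z.
  Res(f, 2) = P(2)/Q'(2) = (2*exp(-2))/(4) = exp(-2)/2
  Res(f, -2) = P(-2)/Q'(-2) = (-2*exp(2))/(-4) = exp(2)/2

Sum of residues inside C: exp(-2)/2 + exp(2)/2
∮_C f(z) dz = 2πi · (exp(-2)/2 + exp(2)/2) = I*pi*exp(-2) + I*pi*exp(2)

Final answer: I*pi*exp(-2) + I*pi*exp(2)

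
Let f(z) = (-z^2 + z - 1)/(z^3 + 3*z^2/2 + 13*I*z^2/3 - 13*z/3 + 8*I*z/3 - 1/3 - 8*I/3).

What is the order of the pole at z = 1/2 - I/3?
Factor the denominator:
  z^3 + 3*z^2/2 + 13*I*z^2/3 - 13*z/3 + 8*I*z/3 - 1/3 - 8*I/3 = (z - 1/2 + I/3)*(z + 1 + 3*I)*(z + 1 + I)

The numerator P(z) = -z^2 + z - 1 has P(1/2 - I/3) = -23/36 ≠ 0, so no factor of (z - 1/2 + I/3) cancels.
Near z = 1/2 - I/3 we can therefore write f(z) = g(z)/(z - 1/2 + I/3) with g analytic at 1/2 - I/3 and g(1/2 - I/3) ≠ 0 (g is the numerator divided by the remaining denominator factors).

Hence z = 1/2 - I/3 is a pole of order 1.

Final answer: 1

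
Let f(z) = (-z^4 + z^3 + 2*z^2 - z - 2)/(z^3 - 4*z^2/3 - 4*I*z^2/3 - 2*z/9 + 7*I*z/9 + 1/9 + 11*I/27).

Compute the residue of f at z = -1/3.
Write f(z) = P(z)/Q(z) with P(z) = -z^4 + z^3 + 2*z^2 - z - 2 and Q(z) = z^3 - 4*z^2/3 - 4*I*z^2/3 - 2*z/9 + 7*I*z/9 + 1/9 + 11*I/27.
The denominator factors as Q(z) = (z + 1/3)*(z - 1 - I/3)*(z - 2/3 - I), so z = -1/3 is a simple zero of Q and P is analytic there; z = -1/3 is therefore a simple pole and
  Res(f, z₀) = P(z₀)/Q'(z₀).

Q'(z) = 3*z^2 - 8*z/3 - 8*I*z/3 - 2/9 + 7*I/9, so Q'(-1/3) = 1 + 5*I/3.
P(-1/3) = -121/81.

Res(f, -1/3) = (-121/81)/(1 + 5*I/3) = -121/306 + 605*I/918

Final answer: -121/306 + 605*I/918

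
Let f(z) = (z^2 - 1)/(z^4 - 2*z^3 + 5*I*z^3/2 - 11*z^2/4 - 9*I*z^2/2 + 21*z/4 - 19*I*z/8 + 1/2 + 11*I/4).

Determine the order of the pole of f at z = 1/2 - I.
2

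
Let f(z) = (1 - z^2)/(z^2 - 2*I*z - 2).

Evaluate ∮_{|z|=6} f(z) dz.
By the residue theorem, ∮_C f(z) dz = 2πi · (sum of the residues of f at the poles inside |z| = 6).

The denominator factors as (z - 1 - I)*(z + 1 - I), so the singularities of f are simple poles at z = 1 + I, z = -1 + I.
  |1 + I|² = 2 < 36 = 6², so this pole is inside the contour.
  |-1 + I|² = 2 < 36 = 6², so this pole is inside the contour.

With P(z) = 1 - z^2 and Q(z) = z^2 - 2*I*z - 2, each pole is simple, so Res(f, z₀) = P(z₀)/Q'(z₀) with Q'(z) = 2*z - 2*I.
  Res(f, 1 + I) = P(1 + I)/Q'(1 + I) = (1 - 2*I)/(2) = 1/2 - I
  Res(f, -1 + I) = P(-1 + I)/Q'(-1 + I) = (1 + 2*I)/(-2) = -1/2 - I

Sum of residues inside C: -2*I
∮_C f(z) dz = 2πi · (-2*I) = 4*pi

Final answer: 4*pi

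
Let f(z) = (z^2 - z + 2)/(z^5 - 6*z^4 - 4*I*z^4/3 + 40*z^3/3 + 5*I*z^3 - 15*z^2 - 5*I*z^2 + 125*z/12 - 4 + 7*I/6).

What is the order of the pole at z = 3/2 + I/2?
Factor the denominator:
  z^5 - 6*z^4 - 4*I*z^4/3 + 40*z^3/3 + 5*I*z^3 - 15*z^2 - 5*I*z^2 + 125*z/12 - 4 + 7*I/6 = (z - 3/2 - I/2)^4*(z + 2*I/3)

The numerator P(z) = z^2 - z + 2 has P(3/2 + I/2) = 5/2 + I ≠ 0, so no factor of (z - 3/2 - I/2) cancels.
Near z = 3/2 + I/2 we can therefore write f(z) = g(z)/(z - 3/2 - I/2)^4 with g analytic at 3/2 + I/2 and g(3/2 + I/2) ≠ 0 (g is the numerator divided by the remaining denominator factors).

Hence z = 3/2 + I/2 is a pole of order 4.

Final answer: 4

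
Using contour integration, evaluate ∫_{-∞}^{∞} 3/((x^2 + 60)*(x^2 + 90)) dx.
Let f(z) = 3/((z^2 + 60)*(z^2 + 90)). The denominator has no real zeros and deg Q - deg P = 4 ≥ 2, so the integral of f over the upper semicircle |z| = R tends to 0 as R → ∞. Closing the contour in the upper half-plane,
  ∫_{-∞}^{∞} f(x) dx = 2πi · Σ Res(f, z_k)  over the poles with Im z_k > 0.

Zeros of the denominator: z^2 + 60 = 0 gives z = ±2*sqrt(15)*I; z^2 + 90 = 0 gives z = ±3*sqrt(10)*I.
Upper half-plane: z = 3*sqrt(10)*I, z = 2*sqrt(15)*I (simple).

Each pole is a simple zero of Q(z) = z^4 + 150*z^2 + 5400, so Res(f, z₀) = P(z₀)/Q'(z₀) with P(z) = 3, Q'(z) = 4*z^3 + 300*z:
  Res(f, 3*sqrt(10)*I) = (3)/(-180*sqrt(10)*I) = sqrt(10)*I/600
  Res(f, 2*sqrt(15)*I) = (3)/(120*sqrt(15)*I) = -sqrt(15)*I/600

Sum of residues: I*(-sqrt(15) + sqrt(10))/600
∫_{-∞}^{∞} f(x) dx = 2πi · (I*(-sqrt(15) + sqrt(10))/600) = pi*(-sqrt(10) + sqrt(15))/300

Final answer: pi*(-sqrt(10) + sqrt(15))/300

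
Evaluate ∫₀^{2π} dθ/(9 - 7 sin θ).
Call the integral J. The integrand is 2π-periodic and we integrate over a full period, so shifting θ does not change the value (θ → θ + π/2 turns sin θ into cos θ; θ → θ + π flips the sign of the trig term). Hence
  J = ∫₀^{2π} dθ/(9 + 7 cos θ).
Put z = e^{iθ}: then cos θ = (z + 1/z)/2, dθ = dz/(iz), and z runs once counterclockwise around |z| = 1:
  J = ∮_{|z|=1} 1/(9 + 7*(z + 1/z)/2) · dz/(iz) = (2/i) ∮_{|z|=1} dz/(7*z^2 + 18*z + 7).
The roots of 7*z^2 + 18*z + 7 are z = (-9 ± sqrt(9^2 - 7^2))/7, with sqrt(32) = 4*sqrt(2); their product is 1, so only z₊ = -9/7 + 4*sqrt(2)/7 lies inside the unit circle (z₋ = -9/7 - 4*sqrt(2)/7 lies outside).
z₊ is a simple zero of q(z) = 7*z^2 + 18*z + 7, so Res(1/q, z₊) = 1/q'(z₊) with q'(z) = 14*z + 18; and q'(z₊) = 7*(z₊ - z₋) = 8*sqrt(2).
Therefore J = (2/i) · 2πi · 1/(8*sqrt(2)) = 2*pi/(4*sqrt(2)) = sqrt(2)*pi/4

Final answer: sqrt(2)*pi/4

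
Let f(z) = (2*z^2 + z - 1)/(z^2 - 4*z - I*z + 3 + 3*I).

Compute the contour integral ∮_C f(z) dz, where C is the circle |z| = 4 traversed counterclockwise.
pi*(-4 + 18*I)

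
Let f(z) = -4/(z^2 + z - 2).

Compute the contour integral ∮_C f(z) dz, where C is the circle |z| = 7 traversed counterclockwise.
By the residue theorem, ∮_C f(z) dz = 2πi · (sum of the residues of f at the poles inside |z| = 7).

The denominator factors as (z - 1)*(z + 2), so the singularities of f are simple poles at z = 1, z = -2.
  |1|² = 1 < 49 = 7², so this pole is inside the contour.
  |-2|² = 4 < 49 = 7², so this pole is inside the contour.

With P(z) = -4 and Q(z) = z^2 + z - 2, each pole is simple, so Res(f, z₀) = P(z₀)/Q'(z₀) with Q'(z) = 2*z + 1.
  Res(f, 1) = P(1)/Q'(1) = (-4)/(3) = -4/3
  Res(f, -2) = P(-2)/Q'(-2) = (-4)/(-3) = 4/3

Sum of residues inside C: 0
∮_C f(z) dz = 2πi · (0) = 0

Final answer: 0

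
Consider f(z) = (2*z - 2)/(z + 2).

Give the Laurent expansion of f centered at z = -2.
-6/(z + 2) + 2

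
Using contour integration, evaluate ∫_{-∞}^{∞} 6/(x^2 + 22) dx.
3*sqrt(22)*pi/11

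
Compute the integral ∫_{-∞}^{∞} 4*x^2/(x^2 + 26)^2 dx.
Let f(z) = 4*z^2/(z^2 + 26)^2. The denominator has no real zeros and deg Q - deg P = 2 ≥ 2, so the integral of f over the upper semicircle |z| = R tends to 0 as R → ∞. Closing the contour in the upper half-plane,
  ∫_{-∞}^{∞} f(x) dx = 2πi · Σ Res(f, z_k)  over the poles with Im z_k > 0.

Zeros of the denominator: z^2 + 26 = 0 gives z = ±sqrt(26)*I.
Upper half-plane: z = sqrt(26)*I (a pole of order 2).

Write f(z) = g(z)/(z - sqrt(26)*I)^2 with g(z) = 4*z^2/(z + sqrt(26)*I)^2. For a double pole, Res(f, z₀) = g'(z₀):
  g'(z) = 8*sqrt(26)*I*z/(z + sqrt(26)*I)^3
  Res(f, sqrt(26)*I) = g'(sqrt(26)*I) = -sqrt(26)*I/26

∫_{-∞}^{∞} f(x) dx = 2πi · (-sqrt(26)*I/26) = sqrt(26)*pi/13

Final answer: sqrt(26)*pi/13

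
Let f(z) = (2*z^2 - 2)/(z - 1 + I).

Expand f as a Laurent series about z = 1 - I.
Put w = z - (1 - I), i.e. z = w + 1 - I. The denominator is w, so it suffices to rewrite the numerator in powers of w.

P(z) = 2*z^2 - 2
P(w + 1 - I) = -2 - 4*I + (4 - 4*I)*w + 2*w^2

Dividing each term by w:
  f = (-2 - 4*I)/w + 4 - 4*I + 2*w

Substituting back w = z - 1 + I:
  f(z) = (-2 - 4*I)/(z - 1 + I) + 4 - 4*I + 2*(z - 1 + I)

The series is finite because the numerator is a polynomial; the negative powers form the principal part, and the coefficient of 1/(z - 1 + I) gives Res(f, 1 - I) = -2 - 4*I.

Final answer: (-2 - 4*I)/(z - 1 + I) + 4 - 4*I + 2*(z - 1 + I)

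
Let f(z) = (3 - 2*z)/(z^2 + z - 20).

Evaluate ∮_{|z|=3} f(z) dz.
By the residue theorem, ∮_C f(z) dz = 2πi · (sum of the residues of f at the poles inside |z| = 3).

The denominator factors as (z - 4)*(z + 5), so the singularities of f are simple poles at z = 4, z = -5.
  |4|² = 16 > 9 = 3², so this pole is outside the contour.
  |-5|² = 25 > 9 = 3², so this pole is outside the contour.

No pole lies inside the contour, so f is analytic on and inside C and the integral is 0 (Cauchy's theorem).

Final answer: 0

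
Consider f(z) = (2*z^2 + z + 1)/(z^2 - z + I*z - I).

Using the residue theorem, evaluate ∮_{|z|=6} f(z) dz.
pi*(4 + 6*I)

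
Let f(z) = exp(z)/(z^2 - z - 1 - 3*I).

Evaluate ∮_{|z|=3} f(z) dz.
By the residue theorem, ∮_C f(z) dz = 2πi · (sum of the residues of f at the poles inside |z| = 3).

The denominator factors as (z + 1 + I)*(z - 2 - I), so the singularities of f are simple poles at z = -1 - I, z = 2 + I.
  |-1 - I|² = 2 < 9 = 3², so this pole is inside the contour.
  |2 + I|² = 5 < 9 = 3², so this pole is inside the contour.

With P(z) = exp(z) and Q(z) = z^2 - z - 1 - 3*I, each pole is simple, so Res(f, z₀) = P(z₀)/Q'(z₀) with Q'(z) = 2*z - 1.
  Res(f, -1 - I) = P(-1 - I)/Q'(-1 - I) = (exp(-1 - I))/(-3 - 2*I) = (-3/13 + 2*I/13)*exp(-1 - I)
  Res(f, 2 + I) = P(2 + I)/Q'(2 + I) = (exp(2 + I))/(3 + 2*I) = (3/13 - 2*I/13)*exp(2 + I)

Sum of residues inside C: (-3/13 + 2*I/13)*exp(-1 - I) + (3/13 - 2*I/13)*exp(2 + I)
∮_C f(z) dz = 2πi · ((-3/13 + 2*I/13)*exp(-1 - I) + (3/13 - 2*I/13)*exp(2 + I)) = pi*(-4/13 - 6*I/13)*exp(-1 - I) + pi*(4/13 + 6*I/13)*exp(2 + I)

Final answer: pi*(-4/13 - 6*I/13)*exp(-1 - I) + pi*(4/13 + 6*I/13)*exp(2 + I)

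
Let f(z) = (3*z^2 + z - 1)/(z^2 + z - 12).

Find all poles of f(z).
The singularities of f are the zeros of the denominator. Factoring,
  z^2 + z - 12 = (z + 4)*(z - 3)
so the candidates are z = -4, z = 3.

Check the numerator P(z) = 3*z^2 + z - 1 at each one:
  P(-4) = 43 ≠ 0, so z = -4 is a (simple) pole.
  P(3) = 29 ≠ 0, so z = 3 is a (simple) pole.

Poles of f: {-4, 3}

Final answer: {-4, 3}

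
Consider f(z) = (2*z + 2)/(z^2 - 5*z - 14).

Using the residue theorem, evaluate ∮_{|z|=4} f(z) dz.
By the residue theorem, ∮_C f(z) dz = 2πi · (sum of the residues of f at the poles inside |z| = 4).

The denominator factors as (z + 2)*(z - 7), so the singularities of f are simple poles at z = -2, z = 7.
  |-2|² = 4 < 16 = 4², so this pole is inside the contour.
  |7|² = 49 > 16 = 4², so this pole is outside the contour.

With P(z) = 2*z + 2 and Q(z) = z^2 - 5*z - 14, each pole is simple, so Res(f, z₀) = P(z₀)/Q'(z₀) with Q'(z) = 2*z - 5.
  Res(f, -2) = P(-2)/Q'(-2) = (-2)/(-9) = 2/9

∮_C f(z) dz = 2πi · (2/9) = 4*I*pi/9

Final answer: 4*I*pi/9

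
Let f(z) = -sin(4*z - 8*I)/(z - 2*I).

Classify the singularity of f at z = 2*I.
Let u = z - 2*I. The argument of sin is 4*z - 8*I = 4u, so
  f = -sin(4u)/u = -((4u) - (4u)^3/6 + ...)/u = -4 + (32/3)*u^2 - ...
The Laurent expansion about u = 0 has no negative powers; equivalently lim_{z→2*I} f(z) = -4 exists and is finite.
So the singularity is removable.

Final answer: removable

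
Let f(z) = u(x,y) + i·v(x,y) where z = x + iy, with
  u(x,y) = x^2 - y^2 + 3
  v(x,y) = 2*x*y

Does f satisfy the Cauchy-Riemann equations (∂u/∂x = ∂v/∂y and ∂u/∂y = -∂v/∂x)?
∂u/∂x = 2*x
∂v/∂y = 2*x
∂u/∂y = -2*y
∂v/∂x = 2*y
∂u/∂x = ∂v/∂y and ∂u/∂y = -∂v/∂x hold identically; f is analytic.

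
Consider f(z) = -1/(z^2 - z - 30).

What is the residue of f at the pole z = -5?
Write f(z) = P(z)/Q(z) with P(z) = -1 and Q(z) = z^2 - z - 30.
The denominator factors as Q(z) = (z + 5)*(z - 6), so z = -5 is a simple zero of Q and P is analytic there; z = -5 is therefore a simple pole and
  Res(f, z₀) = P(z₀)/Q'(z₀).

Q'(z) = 2*z - 1, so Q'(-5) = -11.
P(-5) = -1.

Res(f, -5) = (-1)/(-11) = 1/11

Final answer: 1/11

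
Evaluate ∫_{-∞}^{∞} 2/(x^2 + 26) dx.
sqrt(26)*pi/13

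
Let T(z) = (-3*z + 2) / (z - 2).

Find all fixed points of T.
T(z) = z means -3*z + 2 = z*(z - 2), i.e.
  z^2 + z - 2 = 0.
Discriminant: (1)^2 - 4*(1)*(-2) = 9, so the roots are real.
  z = (-1 ± sqrt(9))/(2*(1))
Fixed points: {-2, 1}

Final answer: {-2, 1}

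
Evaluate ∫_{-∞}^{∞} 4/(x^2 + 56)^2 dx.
Let f(z) = 4/(z^2 + 56)^2. The denominator has no real zeros and deg Q - deg P = 4 ≥ 2, so the integral of f over the upper semicircle |z| = R tends to 0 as R → ∞. Closing the contour in the upper half-plane,
  ∫_{-∞}^{∞} f(x) dx = 2πi · Σ Res(f, z_k)  over the poles with Im z_k > 0.

Zeros of the denominator: z^2 + 56 = 0 gives z = ±2*sqrt(14)*I.
Upper half-plane: z = 2*sqrt(14)*I (a pole of order 2).

Write f(z) = g(z)/(z - 2*sqrt(14)*I)^2 with g(z) = 4/(z + 2*sqrt(14)*I)^2. For a double pole, Res(f, z₀) = g'(z₀):
  g'(z) = -8/(z + 2*sqrt(14)*I)^3
  Res(f, 2*sqrt(14)*I) = g'(2*sqrt(14)*I) = -sqrt(14)*I/1568

∫_{-∞}^{∞} f(x) dx = 2πi · (-sqrt(14)*I/1568) = sqrt(14)*pi/784

Final answer: sqrt(14)*pi/784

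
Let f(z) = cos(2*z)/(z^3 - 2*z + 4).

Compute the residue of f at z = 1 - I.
Write f(z) = P(z)/Q(z) with P(z) = cos(2*z) and Q(z) = z^3 - 2*z + 4.
The denominator factors as Q(z) = (z - 1 + I)*(z - 1 - I)*(z + 2), so z = 1 - I is a simple zero of Q and P is analytic there; z = 1 - I is therefore a simple pole and
  Res(f, z₀) = P(z₀)/Q'(z₀).

Q'(z) = 3*z^2 - 2, so Q'(1 - I) = -2 - 6*I.
P(1 - I) = cos(2 - 2*I).

Res(f, 1 - I) = (cos(2 - 2*I))/(-2 - 6*I) = (-1/20 + 3*I/20)*cos(2 - 2*I)

Final answer: (-1/20 + 3*I/20)*cos(2 - 2*I)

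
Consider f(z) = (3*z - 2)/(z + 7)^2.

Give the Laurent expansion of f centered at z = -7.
Put w = z - (-7), i.e. z = w - 7. The denominator is w^2, so it suffices to rewrite the numerator in powers of w.

P(z) = 3*z - 2
P(w - 7) = -23 + 3*w

Dividing each term by w^2:
  f = -23/w^2 + 3/w

Substituting back w = z + 7:
  f(z) = -23/(z + 7)^2 + 3/(z + 7)

The series is finite because the numerator is a polynomial; the negative powers form the principal part, and the coefficient of 1/(z + 7) gives Res(f, -7) = 3.

Final answer: -23/(z + 7)^2 + 3/(z + 7)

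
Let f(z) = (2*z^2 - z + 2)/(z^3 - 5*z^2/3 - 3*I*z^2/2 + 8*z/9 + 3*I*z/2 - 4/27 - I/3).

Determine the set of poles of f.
The singularities of f are the zeros of the denominator. Factoring,
  z^3 - 5*z^2/3 - 3*I*z^2/2 + 8*z/9 + 3*I*z/2 - 4/27 - I/3 = (z - 2/3)*(z - 1/3)*(z - 2/3 - 3*I/2)
so the candidates are z = 2/3, z = 1/3, z = 2/3 + 3*I/2.

Check the numerator P(z) = 2*z^2 - z + 2 at each one:
  P(2/3) = 20/9 ≠ 0, so z = 2/3 is a (simple) pole.
  P(1/3) = 17/9 ≠ 0, so z = 1/3 is a (simple) pole.
  P(2/3 + 3*I/2) = -41/18 + 5*I/2 ≠ 0, so z = 2/3 + 3*I/2 is a (simple) pole.

Poles of f: {1/3, 2/3, 2/3 + 3*I/2}

Final answer: {1/3, 2/3, 2/3 + 3*I/2}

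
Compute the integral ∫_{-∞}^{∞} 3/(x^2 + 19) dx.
Let f(z) = 3/(z^2 + 19). The denominator has no real zeros and deg Q - deg P = 2 ≥ 2, so the integral of f over the upper semicircle |z| = R tends to 0 as R → ∞. Closing the contour in the upper half-plane,
  ∫_{-∞}^{∞} f(x) dx = 2πi · Σ Res(f, z_k)  over the poles with Im z_k > 0.

Zeros of the denominator: z^2 + 19 = 0 gives z = ±sqrt(19)*I.
Upper half-plane: z = sqrt(19)*I (simple).

Each pole is a simple zero of Q(z) = z^2 + 19, so Res(f, z₀) = P(z₀)/Q'(z₀) with P(z) = 3, Q'(z) = 2*z:
  Res(f, sqrt(19)*I) = (3)/(2*sqrt(19)*I) = -3*sqrt(19)*I/38

∫_{-∞}^{∞} f(x) dx = 2πi · (-3*sqrt(19)*I/38) = 3*sqrt(19)*pi/19

Final answer: 3*sqrt(19)*pi/19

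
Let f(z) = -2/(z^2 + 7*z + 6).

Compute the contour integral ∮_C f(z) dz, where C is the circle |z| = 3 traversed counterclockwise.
By the residue theorem, ∮_C f(z) dz = 2πi · (sum of the residues of f at the poles inside |z| = 3).

The denominator factors as (z + 6)*(z + 1), so the singularities of f are simple poles at z = -6, z = -1.
  |-6|² = 36 > 9 = 3², so this pole is outside the contour.
  |-1|² = 1 < 9 = 3², so this pole is inside the contour.

With P(z) = -2 and Q(z) = z^2 + 7*z + 6, each pole is simple, so Res(f, z₀) = P(z₀)/Q'(z₀) with Q'(z) = 2*z + 7.
  Res(f, -1) = P(-1)/Q'(-1) = (-2)/(5) = -2/5

∮_C f(z) dz = 2πi · (-2/5) = -4*I*pi/5

Final answer: -4*I*pi/5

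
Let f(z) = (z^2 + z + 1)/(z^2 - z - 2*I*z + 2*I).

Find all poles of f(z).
{2*I, 1}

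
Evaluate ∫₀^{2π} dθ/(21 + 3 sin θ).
Call the integral J. The integrand is 2π-periodic and we integrate over a full period, so shifting θ does not change the value (θ → θ + π/2 turns sin θ into cos θ). Hence
  J = ∫₀^{2π} dθ/(21 + 3 cos θ).
Put z = e^{iθ}: then cos θ = (z + 1/z)/2, dθ = dz/(iz), and z runs once counterclockwise around |z| = 1:
  J = ∮_{|z|=1} 1/(21 + 3*(z + 1/z)/2) · dz/(iz) = (2/i) ∮_{|z|=1} dz/(3*z^2 + 42*z + 3).
The roots of 3*z^2 + 42*z + 3 are z = (-21 ± sqrt(21^2 - 3^2))/3, with sqrt(432) = 12*sqrt(3); their product is 1, so only z₊ = -7 + 4*sqrt(3) lies inside the unit circle (z₋ = -7 - 4*sqrt(3) lies outside).
z₊ is a simple zero of q(z) = 3*z^2 + 42*z + 3, so Res(1/q, z₊) = 1/q'(z₊) with q'(z) = 6*z + 42; and q'(z₊) = 3*(z₊ - z₋) = 24*sqrt(3).
Therefore J = (2/i) · 2πi · 1/(24*sqrt(3)) = 2*pi/(12*sqrt(3)) = sqrt(3)*pi/18

Final answer: sqrt(3)*pi/18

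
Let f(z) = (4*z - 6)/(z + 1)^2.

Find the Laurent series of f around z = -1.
Put w = z - (-1), i.e. z = w - 1. The denominator is w^2, so it suffices to rewrite the numerator in powers of w.

P(z) = 4*z - 6
P(w - 1) = -10 + 4*w

Dividing each term by w^2:
  f = -10/w^2 + 4/w

Substituting back w = z + 1:
  f(z) = -10/(z + 1)^2 + 4/(z + 1)

The series is finite because the numerator is a polynomial; the negative powers form the principal part, and the coefficient of 1/(z + 1) gives Res(f, -1) = 4.

Final answer: -10/(z + 1)^2 + 4/(z + 1)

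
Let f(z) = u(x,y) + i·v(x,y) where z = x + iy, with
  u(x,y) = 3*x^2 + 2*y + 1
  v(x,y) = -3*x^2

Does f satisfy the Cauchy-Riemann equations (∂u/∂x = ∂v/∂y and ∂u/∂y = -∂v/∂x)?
∂u/∂x = 6*x
∂v/∂y = 0
∂u/∂y = 2
∂v/∂x = -6*x
∂u/∂x ≠ ∂v/∂y and ∂u/∂y ≠ -∂v/∂x; the Cauchy-Riemann equations are not satisfied, so f is not analytic.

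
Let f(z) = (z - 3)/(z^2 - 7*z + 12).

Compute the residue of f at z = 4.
Write f(z) = P(z)/Q(z) with P(z) = z - 3 and Q(z) = z^2 - 7*z + 12.
The denominator factors as Q(z) = (z - 4)*(z - 3), so z = 4 is a simple zero of Q and P is analytic there; z = 4 is therefore a simple pole and
  Res(f, z₀) = P(z₀)/Q'(z₀).

Q'(z) = 2*z - 7, so Q'(4) = 1.
P(4) = 1.

Res(f, 4) = (1)/(1) = 1

Final answer: 1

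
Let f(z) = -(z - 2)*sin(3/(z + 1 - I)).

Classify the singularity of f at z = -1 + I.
Let u = z + 1 - I. Then
  sin(3/u) = Σ_{k≥0} (-1)^k (3)^(2k+1)/((2k+1)!·u^(2k+1)) = 3/u - 9/(2*u^3) + 81/(40*u^5) + ...
which has infinitely many negative powers of u, so sin(3/(z + 1 - I)) has an essential singularity at z = -1 + I.
The extra factor z - 2 is a nonzero polynomial; if the product had at most a pole at z = -1 + I, dividing by that polynomial would leave sin(3/(z + 1 - I)) with at most a pole too — contradiction. (Equivalently, the product's Laurent series still has infinitely many negative powers.)
So the singularity is essential.

Final answer: essential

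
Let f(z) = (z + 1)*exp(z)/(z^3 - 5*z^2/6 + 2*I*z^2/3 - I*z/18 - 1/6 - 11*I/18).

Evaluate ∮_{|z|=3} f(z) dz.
pi*(-3648/7565 - 924*I/7565)*exp(-1/2 + I/3) + pi*(-1176/1157 - 1668*I/1157)*exp(1/3 - I) + exp(1)*pi*(1656/1105 + 1728*I/1105)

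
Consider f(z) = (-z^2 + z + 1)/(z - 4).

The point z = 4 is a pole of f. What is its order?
1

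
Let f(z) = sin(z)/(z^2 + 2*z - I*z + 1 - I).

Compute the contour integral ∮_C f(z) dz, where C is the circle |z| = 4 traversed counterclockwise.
By the residue theorem, ∮_C f(z) dz = 2πi · (sum of the residues of f at the poles inside |z| = 4).

The denominator factors as (z + 1 - I)*(z + 1), so the singularities of f are simple poles at z = -1 + I, z = -1.
  |-1 + I|² = 2 < 16 = 4², so this pole is inside the contour.
  |-1|² = 1 < 16 = 4², so this pole is inside the contour.

With P(z) = sin(z) and Q(z) = z^2 + 2*z - I*z + 1 - I, each pole is simple, so Res(f, z₀) = P(z₀)/Q'(z₀) with Q'(z) = 2*z + 2 - I.
  Res(f, -1 + I) = P(-1 + I)/Q'(-1 + I) = (-sin(1 - I))/(I) = I*sin(1 - I)
  Res(f, -1) = P(-1)/Q'(-1) = (-sin(1))/(-I) = -I*sin(1)

Sum of residues inside C: -I*sin(1) + I*sin(1 - I)
∮_C f(z) dz = 2πi · (-I*sin(1) + I*sin(1 - I)) = 2*pi*sin(1) - 2*pi*sin(1 - I)

Final answer: 2*pi*sin(1) - 2*pi*sin(1 - I)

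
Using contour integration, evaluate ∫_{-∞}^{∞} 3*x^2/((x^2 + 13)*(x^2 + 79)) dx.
pi*(-sqrt(13) + sqrt(79))/22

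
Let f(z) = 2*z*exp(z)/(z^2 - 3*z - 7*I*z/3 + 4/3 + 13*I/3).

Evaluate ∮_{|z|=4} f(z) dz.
By the residue theorem, ∮_C f(z) dz = 2πi · (sum of the residues of f at the poles inside |z| = 4).

The denominator factors as (z - 2 - I/3)*(z - 1 - 2*I), so the singularities of f are simple poles at z = 2 + I/3, z = 1 + 2*I.
  |2 + I/3|² = 37/9 < 16 = 4², so this pole is inside the contour.
  |1 + 2*I|² = 5 < 16 = 4², so this pole is inside the contour.

With P(z) = 2*z*exp(z) and Q(z) = z^2 - 3*z - 7*I*z/3 + 4/3 + 13*I/3, each pole is simple, so Res(f, z₀) = P(z₀)/Q'(z₀) with Q'(z) = 2*z - 3 - 7*I/3.
  Res(f, 2 + I/3) = P(2 + I/3)/Q'(2 + I/3) = ((4 + 2*I/3)*exp(2 + I/3))/(1 - 5*I/3) = (13/17 + 33*I/17)*exp(2 + I/3)
  Res(f, 1 + 2*I) = P(1 + 2*I)/Q'(1 + 2*I) = ((2 + 4*I)*exp(1 + 2*I))/(-1 + 5*I/3) = (21/17 - 33*I/17)*exp(1 + 2*I)

Sum of residues inside C: (21/17 - 33*I/17)*exp(1 + 2*I) + (13/17 + 33*I/17)*exp(2 + I/3)
∮_C f(z) dz = 2πi · ((21/17 - 33*I/17)*exp(1 + 2*I) + (13/17 + 33*I/17)*exp(2 + I/3)) = pi*(-66/17 + 26*I/17)*exp(2 + I/3) + pi*(66/17 + 42*I/17)*exp(1 + 2*I)

Final answer: pi*(-66/17 + 26*I/17)*exp(2 + I/3) + pi*(66/17 + 42*I/17)*exp(1 + 2*I)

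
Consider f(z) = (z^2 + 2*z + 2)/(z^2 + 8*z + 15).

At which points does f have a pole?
The singularities of f are the zeros of the denominator. Factoring,
  z^2 + 8*z + 15 = (z + 5)*(z + 3)
so the candidates are z = -5, z = -3.

Check the numerator P(z) = z^2 + 2*z + 2 at each one:
  P(-5) = 17 ≠ 0, so z = -5 is a (simple) pole.
  P(-3) = 5 ≠ 0, so z = -3 is a (simple) pole.

Poles of f: {-5, -3}

Final answer: {-5, -3}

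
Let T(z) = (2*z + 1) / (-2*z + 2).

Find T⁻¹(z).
Set w = T(z) = (2*z + 1) / (-2*z + 2) and solve for z:
  w*(-2*z + 2) = 2*z + 1
  2*w + z*(-2*w - 2) - 1 = 0
  z*(-2*w - 2) = 1 - 2*w
  z = (2*w - 1)/(2*w + 2)
Renaming the variable, T⁻¹(z) = (2*z - 1)/(2*z + 2).
(Check: ad - bc = 6 ≠ 0, so T is invertible.)

Final answer: (2*z - 1)/(2*z + 2)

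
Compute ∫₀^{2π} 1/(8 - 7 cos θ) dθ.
Call the integral J. The integrand is 2π-periodic and we integrate over a full period, so shifting θ does not change the value (θ → θ + π flips the sign of the trig term). Hence
  J = ∫₀^{2π} dθ/(8 + 7 cos θ).
Put z = e^{iθ}: then cos θ = (z + 1/z)/2, dθ = dz/(iz), and z runs once counterclockwise around |z| = 1:
  J = ∮_{|z|=1} 1/(8 + 7*(z + 1/z)/2) · dz/(iz) = (2/i) ∮_{|z|=1} dz/(7*z^2 + 16*z + 7).
The roots of 7*z^2 + 16*z + 7 are z = (-8 ± sqrt(8^2 - 7^2))/7, with sqrt(15) = sqrt(15); their product is 1, so only z₊ = -8/7 + sqrt(15)/7 lies inside the unit circle (z₋ = -8/7 - sqrt(15)/7 lies outside).
z₊ is a simple zero of q(z) = 7*z^2 + 16*z + 7, so Res(1/q, z₊) = 1/q'(z₊) with q'(z) = 14*z + 16; and q'(z₊) = 7*(z₊ - z₋) = 2*sqrt(15).
Therefore J = (2/i) · 2πi · 1/(2*sqrt(15)) = 2*pi/(sqrt(15)) = 2*sqrt(15)*pi/15

Final answer: 2*sqrt(15)*pi/15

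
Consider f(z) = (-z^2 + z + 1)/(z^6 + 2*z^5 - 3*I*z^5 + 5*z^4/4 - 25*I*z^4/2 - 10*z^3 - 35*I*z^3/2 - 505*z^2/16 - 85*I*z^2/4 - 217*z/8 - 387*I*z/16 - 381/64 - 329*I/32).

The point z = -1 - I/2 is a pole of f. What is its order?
Factor the denominator:
  z^6 + 2*z^5 - 3*I*z^5 + 5*z^4/4 - 25*I*z^4/2 - 10*z^3 - 35*I*z^3/2 - 505*z^2/16 - 85*I*z^2/4 - 217*z/8 - 387*I*z/16 - 381/64 - 329*I/32 = (z + 1 + I/2)^4*(z - 3/2 - 2*I)*(z - 1/2 - 3*I)

The numerator P(z) = -z^2 + z + 1 has P(-1 - I/2) = -3/4 - 3*I/2 ≠ 0, so no factor of (z + 1 + I/2) cancels.
Near z = -1 - I/2 we can therefore write f(z) = g(z)/(z + 1 + I/2)^4 with g analytic at -1 - I/2 and g(-1 - I/2) ≠ 0 (g is the numerator divided by the remaining denominator factors).

Hence z = -1 - I/2 is a pole of order 4.

Final answer: 4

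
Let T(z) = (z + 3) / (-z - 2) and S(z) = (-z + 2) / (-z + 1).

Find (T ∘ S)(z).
(-4*z + 5)/(3*z - 4)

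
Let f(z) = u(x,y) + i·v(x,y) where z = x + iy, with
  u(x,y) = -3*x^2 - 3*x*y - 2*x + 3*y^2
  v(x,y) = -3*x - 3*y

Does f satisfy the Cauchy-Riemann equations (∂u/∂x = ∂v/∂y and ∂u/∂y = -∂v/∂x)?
∂u/∂x = -6*x - 3*y - 2
∂v/∂y = -3
∂u/∂y = -3*x + 6*y
∂v/∂x = -3
∂u/∂x ≠ ∂v/∂y and ∂u/∂y ≠ -∂v/∂x; the Cauchy-Riemann equations are not satisfied, so f is not analytic.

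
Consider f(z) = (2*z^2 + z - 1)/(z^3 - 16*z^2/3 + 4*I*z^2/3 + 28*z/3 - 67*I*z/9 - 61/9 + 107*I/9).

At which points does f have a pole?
The singularities of f are the zeros of the denominator. Factoring,
  z^3 - 16*z^2/3 + 4*I*z^2/3 + 28*z/3 - 67*I*z/9 - 61/9 + 107*I/9 = (z - 3 + I/3)*(z - 2 - I)*(z - 1/3 + 2*I)
so the candidates are z = 3 - I/3, z = 2 + I, z = 1/3 - 2*I.

Check the numerator P(z) = 2*z^2 + z - 1 at each one:
  P(3 - I/3) = 178/9 - 13*I/3 ≠ 0, so z = 3 - I/3 is a (simple) pole.
  P(2 + I) = 7 + 9*I ≠ 0, so z = 2 + I is a (simple) pole.
  P(1/3 - 2*I) = -76/9 - 14*I/3 ≠ 0, so z = 1/3 - 2*I is a (simple) pole.

Poles of f: {1/3 - 2*I, 2 + I, 3 - I/3}

Final answer: {1/3 - 2*I, 2 + I, 3 - I/3}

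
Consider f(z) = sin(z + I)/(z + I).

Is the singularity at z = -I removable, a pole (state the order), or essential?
Let u = z + I. The argument of sin is z + I = u, so
  f = sin(u)/u = ((u) - (u)^3/6 + ...)/u = 1 - (1/6)*u^2 + ...
The Laurent expansion about u = 0 has no negative powers; equivalently lim_{z→-I} f(z) = 1 exists and is finite.
So the singularity is removable.

Final answer: removable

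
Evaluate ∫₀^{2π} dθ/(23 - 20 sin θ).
2*sqrt(129)*pi/129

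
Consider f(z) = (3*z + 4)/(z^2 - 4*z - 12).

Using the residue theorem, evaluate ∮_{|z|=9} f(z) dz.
By the residue theorem, ∮_C f(z) dz = 2πi · (sum of the residues of f at the poles inside |z| = 9).

The denominator factors as (z - 6)*(z + 2), so the singularities of f are simple poles at z = 6, z = -2.
  |6|² = 36 < 81 = 9², so this pole is inside the contour.
  |-2|² = 4 < 81 = 9², so this pole is inside the contour.

With P(z) = 3*z + 4 and Q(z) = z^2 - 4*z - 12, each pole is simple, so Res(f, z₀) = P(z₀)/Q'(z₀) with Q'(z) = 2*z - 4.
  Res(f, 6) = P(6)/Q'(6) = (22)/(8) = 11/4
  Res(f, -2) = P(-2)/Q'(-2) = (-2)/(-8) = 1/4

Sum of residues inside C: 3
∮_C f(z) dz = 2πi · (3) = 6*I*pi

Final answer: 6*I*pi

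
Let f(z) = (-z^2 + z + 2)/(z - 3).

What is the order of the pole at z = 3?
Factor the denominator:
  z - 3 = (z - 3)

The numerator P(z) = -z^2 + z + 2 has P(3) = -4 ≠ 0, so no factor of (z - 3) cancels.
Near z = 3 we can therefore write f(z) = g(z)/(z - 3) with g analytic at 3 and g(3) ≠ 0 (g is just the numerator).

Hence z = 3 is a pole of order 1.

Final answer: 1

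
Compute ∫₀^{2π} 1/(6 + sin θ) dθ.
Call the integral J. The integrand is 2π-periodic and we integrate over a full period, so shifting θ does not change the value (θ → θ + π/2 turns sin θ into cos θ). Hence
  J = ∫₀^{2π} dθ/(6 + cos θ).
Put z = e^{iθ}: then cos θ = (z + 1/z)/2, dθ = dz/(iz), and z runs once counterclockwise around |z| = 1:
  J = ∮_{|z|=1} 1/(6 + (z + 1/z)/2) · dz/(iz) = (2/i) ∮_{|z|=1} dz/(z^2 + 12*z + 1).
The roots of z^2 + 12*z + 1 are z = (-6 ± sqrt(6^2 - 1^2)), with sqrt(35) = sqrt(35); their product is 1, so only z₊ = -6 + sqrt(35) lies inside the unit circle (z₋ = -6 - sqrt(35) lies outside).
z₊ is a simple zero of q(z) = z^2 + 12*z + 1, so Res(1/q, z₊) = 1/q'(z₊) with q'(z) = 2*z + 12; and q'(z₊) = (z₊ - z₋) = 2*sqrt(35).
Therefore J = (2/i) · 2πi · 1/(2*sqrt(35)) = 2*pi/(sqrt(35)) = 2*sqrt(35)*pi/35

Final answer: 2*sqrt(35)*pi/35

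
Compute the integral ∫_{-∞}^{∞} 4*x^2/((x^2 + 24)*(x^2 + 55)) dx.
Let f(z) = 4*z^2/((z^2 + 24)*(z^2 + 55)). The denominator has no real zeros and deg Q - deg P = 2 ≥ 2, so the integral of f over the upper semicircle |z| = R tends to 0 as R → ∞. Closing the contour in the upper half-plane,
  ∫_{-∞}^{∞} f(x) dx = 2πi · Σ Res(f, z_k)  over the poles with Im z_k > 0.

Zeros of the denominator: z^2 + 24 = 0 gives z = ±2*sqrt(6)*I; z^2 + 55 = 0 gives z = ±sqrt(55)*I.
Upper half-plane: z = sqrt(55)*I, z = 2*sqrt(6)*I (simple).

Each pole is a simple zero of Q(z) = z^4 + 79*z^2 + 1320, so Res(f, z₀) = P(z₀)/Q'(z₀) with P(z) = 4*z^2, Q'(z) = 4*z^3 + 158*z:
  Res(f, sqrt(55)*I) = (-220)/(-62*sqrt(55)*I) = -2*sqrt(55)*I/31
  Res(f, 2*sqrt(6)*I) = (-96)/(124*sqrt(6)*I) = 4*sqrt(6)*I/31

Sum of residues: 2*I*(-sqrt(55) + 2*sqrt(6))/31
∫_{-∞}^{∞} f(x) dx = 2πi · (2*I*(-sqrt(55) + 2*sqrt(6))/31) = 4*pi*(-2*sqrt(6) + sqrt(55))/31

Final answer: 4*pi*(-2*sqrt(6) + sqrt(55))/31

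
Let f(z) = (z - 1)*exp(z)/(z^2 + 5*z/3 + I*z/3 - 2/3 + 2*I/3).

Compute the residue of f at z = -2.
Write f(z) = P(z)/Q(z) with P(z) = (z - 1)*exp(z) and Q(z) = z^2 + 5*z/3 + I*z/3 - 2/3 + 2*I/3.
The denominator factors as Q(z) = (z + 2)*(z - 1/3 + I/3), so z = -2 is a simple zero of Q and P is analytic there; z = -2 is therefore a simple pole and
  Res(f, z₀) = P(z₀)/Q'(z₀).

Q'(z) = 2*z + 5/3 + I/3, so Q'(-2) = -7/3 + I/3.
P(-2) = -3*exp(-2).

Res(f, -2) = (-3*exp(-2))/(-7/3 + I/3) = (63/50 + 9*I/50)*exp(-2)

Final answer: (63/50 + 9*I/50)*exp(-2)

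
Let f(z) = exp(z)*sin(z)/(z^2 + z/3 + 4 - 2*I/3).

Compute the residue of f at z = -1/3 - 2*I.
Write f(z) = P(z)/Q(z) with P(z) = exp(z)*sin(z) and Q(z) = z^2 + z/3 + 4 - 2*I/3.
The denominator factors as Q(z) = (z + 1/3 + 2*I)*(z - 2*I), so z = -1/3 - 2*I is a simple zero of Q and P is analytic there; z = -1/3 - 2*I is therefore a simple pole and
  Res(f, z₀) = P(z₀)/Q'(z₀).

Q'(z) = 2*z + 1/3, so Q'(-1/3 - 2*I) = -1/3 - 4*I.
P(-1/3 - 2*I) = -exp(-1/3 - 2*I)*sin(1/3 + 2*I).

Res(f, -1/3 - 2*I) = (-exp(-1/3 - 2*I)*sin(1/3 + 2*I))/(-1/3 - 4*I) = (3/145 - 36*I/145)*exp(-1/3 - 2*I)*sin(1/3 + 2*I)

Final answer: (3/145 - 36*I/145)*exp(-1/3 - 2*I)*sin(1/3 + 2*I)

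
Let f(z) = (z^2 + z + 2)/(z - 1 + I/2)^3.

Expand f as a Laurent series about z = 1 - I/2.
Put w = z - (1 - I/2), i.e. z = w + 1 - I/2. The denominator is w^3, so it suffices to rewrite the numerator in powers of w.

P(z) = z^2 + z + 2
P(w + 1 - I/2) = 15/4 - 3*I/2 + (3 - I)*w + w^2

Dividing each term by w^3:
  f = (15/4 - 3*I/2)/w^3 + (3 - I)/w^2 + 1/w

Substituting back w = z - 1 + I/2:
  f(z) = (15/4 - 3*I/2)/(z - 1 + I/2)^3 + (3 - I)/(z - 1 + I/2)^2 + 1/(z - 1 + I/2)

The series is finite because the numerator is a polynomial; the negative powers form the principal part, and the coefficient of 1/(z - 1 + I/2) gives Res(f, 1 - I/2) = 1.

Final answer: (15/4 - 3*I/2)/(z - 1 + I/2)^3 + (3 - I)/(z - 1 + I/2)^2 + 1/(z - 1 + I/2)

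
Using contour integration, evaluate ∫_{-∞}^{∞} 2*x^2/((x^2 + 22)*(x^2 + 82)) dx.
Let f(z) = 2*z^2/((z^2 + 22)*(z^2 + 82)). The denominator has no real zeros and deg Q - deg P = 2 ≥ 2, so the integral of f over the upper semicircle |z| = R tends to 0 as R → ∞. Closing the contour in the upper half-plane,
  ∫_{-∞}^{∞} f(x) dx = 2πi · Σ Res(f, z_k)  over the poles with Im z_k > 0.

Zeros of the denominator: z^2 + 22 = 0 gives z = ±sqrt(22)*I; z^2 + 82 = 0 gives z = ±sqrt(82)*I.
Upper half-plane: z = sqrt(22)*I, z = sqrt(82)*I (simple).

Each pole is a simple zero of Q(z) = z^4 + 104*z^2 + 1804, so Res(f, z₀) = P(z₀)/Q'(z₀) with P(z) = 2*z^2, Q'(z) = 4*z^3 + 208*z:
  Res(f, sqrt(22)*I) = (-44)/(120*sqrt(22)*I) = sqrt(22)*I/60
  Res(f, sqrt(82)*I) = (-164)/(-120*sqrt(82)*I) = -sqrt(82)*I/60

Sum of residues: I*(-sqrt(82) + sqrt(22))/60
∫_{-∞}^{∞} f(x) dx = 2πi · (I*(-sqrt(82) + sqrt(22))/60) = pi*(-sqrt(22) + sqrt(82))/30

Final answer: pi*(-sqrt(22) + sqrt(82))/30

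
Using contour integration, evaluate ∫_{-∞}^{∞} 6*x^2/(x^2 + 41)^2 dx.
Let f(z) = 6*z^2/(z^2 + 41)^2. The denominator has no real zeros and deg Q - deg P = 2 ≥ 2, so the integral of f over the upper semicircle |z| = R tends to 0 as R → ∞. Closing the contour in the upper half-plane,
  ∫_{-∞}^{∞} f(x) dx = 2πi · Σ Res(f, z_k)  over the poles with Im z_k > 0.

Zeros of the denominator: z^2 + 41 = 0 gives z = ±sqrt(41)*I.
Upper half-plane: z = sqrt(41)*I (a pole of order 2).

Write f(z) = g(z)/(z - sqrt(41)*I)^2 with g(z) = 6*z^2/(z + sqrt(41)*I)^2. For a double pole, Res(f, z₀) = g'(z₀):
  g'(z) = 12*sqrt(41)*I*z/(z + sqrt(41)*I)^3
  Res(f, sqrt(41)*I) = g'(sqrt(41)*I) = -3*sqrt(41)*I/82

∫_{-∞}^{∞} f(x) dx = 2πi · (-3*sqrt(41)*I/82) = 3*sqrt(41)*pi/41

Final answer: 3*sqrt(41)*pi/41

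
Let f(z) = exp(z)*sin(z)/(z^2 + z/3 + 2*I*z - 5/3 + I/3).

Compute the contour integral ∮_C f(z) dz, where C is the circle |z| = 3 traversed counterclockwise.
6*I*pi*exp(2/3 - I)*sin(2/3 - I)/5 + 6*I*pi*exp(-1 - I)*sin(1 + I)/5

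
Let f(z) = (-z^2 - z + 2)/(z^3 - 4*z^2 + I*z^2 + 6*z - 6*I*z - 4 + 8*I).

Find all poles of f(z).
The singularities of f are the zeros of the denominator. Factoring,
  z^3 - 4*z^2 + I*z^2 + 6*z - 6*I*z - 4 + 8*I = (z + 2*I)*(z - 2)*(z - 2 - I)
so the candidates are z = -2*I, z = 2, z = 2 + I.

Check the numerator P(z) = -z^2 - z + 2 at each one:
  P(-2*I) = 6 + 2*I ≠ 0, so z = -2*I is a (simple) pole.
  P(2) = -4 ≠ 0, so z = 2 is a (simple) pole.
  P(2 + I) = -3 - 5*I ≠ 0, so z = 2 + I is a (simple) pole.

Poles of f: {-2*I, 2, 2 + I}

Final answer: {-2*I, 2, 2 + I}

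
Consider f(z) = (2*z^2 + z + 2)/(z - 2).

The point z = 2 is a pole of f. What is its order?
Factor the denominator:
  z - 2 = (z - 2)

The numerator P(z) = 2*z^2 + z + 2 has P(2) = 12 ≠ 0, so no factor of (z - 2) cancels.
Near z = 2 we can therefore write f(z) = g(z)/(z - 2) with g analytic at 2 and g(2) ≠ 0 (g is just the numerator).

Hence z = 2 is a pole of order 1.

Final answer: 1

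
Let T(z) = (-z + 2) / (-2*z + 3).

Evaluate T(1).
1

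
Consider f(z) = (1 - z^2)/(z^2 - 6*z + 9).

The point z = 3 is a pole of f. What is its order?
Factor the denominator:
  z^2 - 6*z + 9 = (z - 3)^2

The numerator P(z) = 1 - z^2 has P(3) = -8 ≠ 0, so no factor of (z - 3) cancels.
Near z = 3 we can therefore write f(z) = g(z)/(z - 3)^2 with g analytic at 3 and g(3) ≠ 0 (g is just the numerator).

Hence z = 3 is a pole of order 2.

Final answer: 2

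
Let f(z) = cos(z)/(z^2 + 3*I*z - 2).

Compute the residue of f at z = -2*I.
Write f(z) = P(z)/Q(z) with P(z) = cos(z) and Q(z) = z^2 + 3*I*z - 2.
The denominator factors as Q(z) = (z + 2*I)*(z + I), so z = -2*I is a simple zero of Q and P is analytic there; z = -2*I is therefore a simple pole and
  Res(f, z₀) = P(z₀)/Q'(z₀).

Q'(z) = 2*z + 3*I, so Q'(-2*I) = -I.
P(-2*I) = cosh(2).

Res(f, -2*I) = (cosh(2))/(-I) = I*cosh(2)

Final answer: I*cosh(2)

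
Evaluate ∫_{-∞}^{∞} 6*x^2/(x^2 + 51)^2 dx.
sqrt(51)*pi/17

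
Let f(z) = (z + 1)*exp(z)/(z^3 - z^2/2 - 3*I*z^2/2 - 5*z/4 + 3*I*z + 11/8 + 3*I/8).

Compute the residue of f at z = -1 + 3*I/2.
(-27/82 + 3*I/82)*exp(-1 + 3*I/2)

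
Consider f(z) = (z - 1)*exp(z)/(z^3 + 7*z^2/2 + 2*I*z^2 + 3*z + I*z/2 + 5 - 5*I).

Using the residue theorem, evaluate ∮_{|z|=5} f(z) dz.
By the residue theorem, ∮_C f(z) dz = 2πi · (sum of the residues of f at the poles inside |z| = 5).

The denominator factors as (z + 2 + I)*(z - 1/2 - I)*(z + 2 + 2*I), so the singularities of f are simple poles at z = -2 - I, z = 1/2 + I, z = -2 - 2*I.
  |-2 - I|² = 5 < 25 = 5², so this pole is inside the contour.
  |1/2 + I|² = 5/4 < 25 = 5², so this pole is inside the contour.
  |-2 - 2*I|² = 8 < 25 = 5², so this pole is inside the contour.

With P(z) = (z - 1)*exp(z) and Q(z) = z^3 + 7*z^2/2 + 2*I*z^2 + 3*z + I*z/2 + 5 - 5*I, each pole is simple, so Res(f, z₀) = P(z₀)/Q'(z₀) with Q'(z) = 3*z^2 + 7*z + 4*I*z + 3 + I/2.
  Res(f, -2 - I) = P(-2 - I)/Q'(-2 - I) = ((-3 - I)*exp(-2 - I))/(2 - 5*I/2) = (-14/41 - 38*I/41)*exp(-2 - I)
  Res(f, 1/2 + I) = P(1/2 + I)/Q'(1/2 + I) = ((-1/2 + I)*exp(1/2 + I))/(1/4 + 25*I/2) = (198/2501 + 104*I/2501)*exp(1/2 + I)
  Res(f, -2 - 2*I) = P(-2 - 2*I)/Q'(-2 - 2*I) = ((-3 - 2*I)*exp(-2 - 2*I))/(-3 + 5*I/2) = (16/61 + 54*I/61)*exp(-2 - 2*I)

Sum of residues inside C: (16/61 + 54*I/61)*exp(-2 - 2*I) + (-14/41 - 38*I/41)*exp(-2 - I) + (198/2501 + 104*I/2501)*exp(1/2 + I)
∮_C f(z) dz = 2πi · ((16/61 + 54*I/61)*exp(-2 - 2*I) + (-14/41 - 38*I/41)*exp(-2 - I) + (198/2501 + 104*I/2501)*exp(1/2 + I)) = pi*(76/41 - 28*I/41)*exp(-2 - I) + pi*(-208/2501 + 396*I/2501)*exp(1/2 + I) + pi*(-108/61 + 32*I/61)*exp(-2 - 2*I)

Final answer: pi*(76/41 - 28*I/41)*exp(-2 - I) + pi*(-208/2501 + 396*I/2501)*exp(1/2 + I) + pi*(-108/61 + 32*I/61)*exp(-2 - 2*I)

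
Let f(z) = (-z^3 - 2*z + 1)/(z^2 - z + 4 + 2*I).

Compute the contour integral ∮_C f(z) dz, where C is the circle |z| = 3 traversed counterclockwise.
By the residue theorem, ∮_C f(z) dz = 2πi · (sum of the residues of f at the poles inside |z| = 3).

The denominator factors as (z - 2*I)*(z - 1 + 2*I), so the singularities of f are simple poles at z = 2*I, z = 1 - 2*I.
  |2*I|² = 4 < 9 = 3², so this pole is inside the contour.
  |1 - 2*I|² = 5 < 9 = 3², so this pole is inside the contour.

With P(z) = -z^3 - 2*z + 1 and Q(z) = z^2 - z + 4 + 2*I, each pole is simple, so Res(f, z₀) = P(z₀)/Q'(z₀) with Q'(z) = 2*z - 1.
  Res(f, 2*I) = P(2*I)/Q'(2*I) = (1 + 4*I)/(-1 + 4*I) = 15/17 - 8*I/17
  Res(f, 1 - 2*I) = P(1 - 2*I)/Q'(1 - 2*I) = (10 + 2*I)/(1 - 4*I) = 2/17 + 42*I/17

Sum of residues inside C: 1 + 2*I
∮_C f(z) dz = 2πi · (1 + 2*I) = pi*(-4 + 2*I)

Final answer: pi*(-4 + 2*I)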